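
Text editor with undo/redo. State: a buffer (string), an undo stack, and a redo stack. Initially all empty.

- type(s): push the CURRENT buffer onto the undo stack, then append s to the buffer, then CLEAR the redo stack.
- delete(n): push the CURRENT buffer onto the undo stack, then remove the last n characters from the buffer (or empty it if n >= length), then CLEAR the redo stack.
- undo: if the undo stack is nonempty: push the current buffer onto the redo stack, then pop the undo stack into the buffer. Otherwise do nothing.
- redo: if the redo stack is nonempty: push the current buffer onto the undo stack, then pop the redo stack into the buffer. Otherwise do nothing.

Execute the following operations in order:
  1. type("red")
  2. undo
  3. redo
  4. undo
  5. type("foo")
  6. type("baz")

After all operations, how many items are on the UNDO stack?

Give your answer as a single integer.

Answer: 2

Derivation:
After op 1 (type): buf='red' undo_depth=1 redo_depth=0
After op 2 (undo): buf='(empty)' undo_depth=0 redo_depth=1
After op 3 (redo): buf='red' undo_depth=1 redo_depth=0
After op 4 (undo): buf='(empty)' undo_depth=0 redo_depth=1
After op 5 (type): buf='foo' undo_depth=1 redo_depth=0
After op 6 (type): buf='foobaz' undo_depth=2 redo_depth=0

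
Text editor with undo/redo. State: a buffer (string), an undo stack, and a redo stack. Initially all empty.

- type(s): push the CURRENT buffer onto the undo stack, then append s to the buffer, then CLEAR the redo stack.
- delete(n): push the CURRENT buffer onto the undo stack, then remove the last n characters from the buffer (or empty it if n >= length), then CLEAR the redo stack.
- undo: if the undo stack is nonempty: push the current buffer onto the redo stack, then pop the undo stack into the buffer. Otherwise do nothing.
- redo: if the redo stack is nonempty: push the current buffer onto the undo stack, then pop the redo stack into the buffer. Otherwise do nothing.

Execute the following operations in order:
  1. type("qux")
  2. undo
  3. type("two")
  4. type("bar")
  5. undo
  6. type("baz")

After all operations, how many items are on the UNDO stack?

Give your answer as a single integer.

After op 1 (type): buf='qux' undo_depth=1 redo_depth=0
After op 2 (undo): buf='(empty)' undo_depth=0 redo_depth=1
After op 3 (type): buf='two' undo_depth=1 redo_depth=0
After op 4 (type): buf='twobar' undo_depth=2 redo_depth=0
After op 5 (undo): buf='two' undo_depth=1 redo_depth=1
After op 6 (type): buf='twobaz' undo_depth=2 redo_depth=0

Answer: 2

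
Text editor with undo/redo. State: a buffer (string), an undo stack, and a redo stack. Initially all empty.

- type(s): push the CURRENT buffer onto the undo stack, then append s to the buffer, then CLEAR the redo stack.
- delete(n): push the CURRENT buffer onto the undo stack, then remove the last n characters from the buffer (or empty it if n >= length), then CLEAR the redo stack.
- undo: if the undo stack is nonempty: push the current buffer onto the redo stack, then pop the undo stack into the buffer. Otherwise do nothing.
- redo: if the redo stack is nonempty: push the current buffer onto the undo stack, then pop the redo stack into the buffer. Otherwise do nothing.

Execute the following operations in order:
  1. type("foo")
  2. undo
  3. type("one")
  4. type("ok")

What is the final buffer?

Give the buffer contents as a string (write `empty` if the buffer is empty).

Answer: oneok

Derivation:
After op 1 (type): buf='foo' undo_depth=1 redo_depth=0
After op 2 (undo): buf='(empty)' undo_depth=0 redo_depth=1
After op 3 (type): buf='one' undo_depth=1 redo_depth=0
After op 4 (type): buf='oneok' undo_depth=2 redo_depth=0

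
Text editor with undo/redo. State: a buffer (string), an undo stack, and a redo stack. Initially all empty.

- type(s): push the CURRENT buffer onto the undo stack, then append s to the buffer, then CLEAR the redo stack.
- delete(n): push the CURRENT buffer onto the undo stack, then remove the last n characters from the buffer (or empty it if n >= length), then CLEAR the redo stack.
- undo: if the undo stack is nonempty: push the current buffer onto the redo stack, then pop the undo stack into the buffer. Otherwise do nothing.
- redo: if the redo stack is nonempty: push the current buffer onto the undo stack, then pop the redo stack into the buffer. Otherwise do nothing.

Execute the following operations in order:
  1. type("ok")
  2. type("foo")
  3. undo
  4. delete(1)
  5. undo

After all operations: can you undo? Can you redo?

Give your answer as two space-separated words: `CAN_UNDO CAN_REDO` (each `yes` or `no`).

Answer: yes yes

Derivation:
After op 1 (type): buf='ok' undo_depth=1 redo_depth=0
After op 2 (type): buf='okfoo' undo_depth=2 redo_depth=0
After op 3 (undo): buf='ok' undo_depth=1 redo_depth=1
After op 4 (delete): buf='o' undo_depth=2 redo_depth=0
After op 5 (undo): buf='ok' undo_depth=1 redo_depth=1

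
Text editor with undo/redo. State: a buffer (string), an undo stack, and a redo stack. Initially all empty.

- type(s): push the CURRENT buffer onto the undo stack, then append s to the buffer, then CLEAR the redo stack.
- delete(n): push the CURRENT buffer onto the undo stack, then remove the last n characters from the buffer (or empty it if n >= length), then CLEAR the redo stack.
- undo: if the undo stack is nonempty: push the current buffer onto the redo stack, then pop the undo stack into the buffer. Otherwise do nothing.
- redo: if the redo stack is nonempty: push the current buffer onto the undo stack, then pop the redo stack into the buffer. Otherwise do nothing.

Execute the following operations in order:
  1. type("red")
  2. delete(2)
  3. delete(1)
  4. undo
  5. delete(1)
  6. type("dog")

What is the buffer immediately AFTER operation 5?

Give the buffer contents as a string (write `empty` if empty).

After op 1 (type): buf='red' undo_depth=1 redo_depth=0
After op 2 (delete): buf='r' undo_depth=2 redo_depth=0
After op 3 (delete): buf='(empty)' undo_depth=3 redo_depth=0
After op 4 (undo): buf='r' undo_depth=2 redo_depth=1
After op 5 (delete): buf='(empty)' undo_depth=3 redo_depth=0

Answer: empty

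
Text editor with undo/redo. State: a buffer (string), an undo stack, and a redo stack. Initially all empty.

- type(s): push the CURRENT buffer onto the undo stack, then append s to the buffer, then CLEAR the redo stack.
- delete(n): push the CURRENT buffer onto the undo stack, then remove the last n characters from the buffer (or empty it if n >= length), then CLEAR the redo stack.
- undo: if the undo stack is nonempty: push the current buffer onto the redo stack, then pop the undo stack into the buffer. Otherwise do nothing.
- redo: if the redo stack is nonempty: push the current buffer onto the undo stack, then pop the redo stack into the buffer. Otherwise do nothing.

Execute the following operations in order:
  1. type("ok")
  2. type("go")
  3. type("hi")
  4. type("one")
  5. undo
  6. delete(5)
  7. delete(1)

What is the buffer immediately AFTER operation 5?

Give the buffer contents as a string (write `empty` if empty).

After op 1 (type): buf='ok' undo_depth=1 redo_depth=0
After op 2 (type): buf='okgo' undo_depth=2 redo_depth=0
After op 3 (type): buf='okgohi' undo_depth=3 redo_depth=0
After op 4 (type): buf='okgohione' undo_depth=4 redo_depth=0
After op 5 (undo): buf='okgohi' undo_depth=3 redo_depth=1

Answer: okgohi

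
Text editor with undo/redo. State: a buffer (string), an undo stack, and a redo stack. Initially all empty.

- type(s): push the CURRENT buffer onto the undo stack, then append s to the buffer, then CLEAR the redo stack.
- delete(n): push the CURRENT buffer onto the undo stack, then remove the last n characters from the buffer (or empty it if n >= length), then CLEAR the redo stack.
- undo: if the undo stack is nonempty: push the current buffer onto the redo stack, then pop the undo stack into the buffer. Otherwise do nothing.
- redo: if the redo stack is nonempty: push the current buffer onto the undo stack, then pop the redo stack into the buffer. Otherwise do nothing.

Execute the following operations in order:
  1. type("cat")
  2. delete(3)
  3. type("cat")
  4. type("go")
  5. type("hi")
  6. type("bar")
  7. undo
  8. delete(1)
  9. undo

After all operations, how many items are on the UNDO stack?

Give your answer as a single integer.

Answer: 5

Derivation:
After op 1 (type): buf='cat' undo_depth=1 redo_depth=0
After op 2 (delete): buf='(empty)' undo_depth=2 redo_depth=0
After op 3 (type): buf='cat' undo_depth=3 redo_depth=0
After op 4 (type): buf='catgo' undo_depth=4 redo_depth=0
After op 5 (type): buf='catgohi' undo_depth=5 redo_depth=0
After op 6 (type): buf='catgohibar' undo_depth=6 redo_depth=0
After op 7 (undo): buf='catgohi' undo_depth=5 redo_depth=1
After op 8 (delete): buf='catgoh' undo_depth=6 redo_depth=0
After op 9 (undo): buf='catgohi' undo_depth=5 redo_depth=1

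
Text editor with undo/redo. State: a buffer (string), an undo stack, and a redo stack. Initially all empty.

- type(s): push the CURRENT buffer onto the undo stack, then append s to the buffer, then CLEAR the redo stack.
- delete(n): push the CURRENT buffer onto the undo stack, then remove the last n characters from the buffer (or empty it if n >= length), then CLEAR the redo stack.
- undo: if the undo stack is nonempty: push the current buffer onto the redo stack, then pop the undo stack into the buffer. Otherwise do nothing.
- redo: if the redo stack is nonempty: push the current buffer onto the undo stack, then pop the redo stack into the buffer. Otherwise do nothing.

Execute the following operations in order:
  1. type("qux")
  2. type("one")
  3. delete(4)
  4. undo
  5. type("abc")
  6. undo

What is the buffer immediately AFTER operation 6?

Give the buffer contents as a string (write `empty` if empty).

After op 1 (type): buf='qux' undo_depth=1 redo_depth=0
After op 2 (type): buf='quxone' undo_depth=2 redo_depth=0
After op 3 (delete): buf='qu' undo_depth=3 redo_depth=0
After op 4 (undo): buf='quxone' undo_depth=2 redo_depth=1
After op 5 (type): buf='quxoneabc' undo_depth=3 redo_depth=0
After op 6 (undo): buf='quxone' undo_depth=2 redo_depth=1

Answer: quxone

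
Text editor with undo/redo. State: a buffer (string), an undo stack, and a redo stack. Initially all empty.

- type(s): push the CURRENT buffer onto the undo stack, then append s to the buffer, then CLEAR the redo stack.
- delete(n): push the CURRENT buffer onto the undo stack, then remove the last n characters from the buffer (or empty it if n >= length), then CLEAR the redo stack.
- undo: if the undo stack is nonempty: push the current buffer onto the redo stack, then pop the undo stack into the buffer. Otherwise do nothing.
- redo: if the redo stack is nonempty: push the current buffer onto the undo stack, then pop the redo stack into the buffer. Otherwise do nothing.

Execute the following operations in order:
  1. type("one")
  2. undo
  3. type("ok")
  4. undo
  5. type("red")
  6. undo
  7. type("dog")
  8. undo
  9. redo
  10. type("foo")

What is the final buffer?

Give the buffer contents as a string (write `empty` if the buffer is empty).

After op 1 (type): buf='one' undo_depth=1 redo_depth=0
After op 2 (undo): buf='(empty)' undo_depth=0 redo_depth=1
After op 3 (type): buf='ok' undo_depth=1 redo_depth=0
After op 4 (undo): buf='(empty)' undo_depth=0 redo_depth=1
After op 5 (type): buf='red' undo_depth=1 redo_depth=0
After op 6 (undo): buf='(empty)' undo_depth=0 redo_depth=1
After op 7 (type): buf='dog' undo_depth=1 redo_depth=0
After op 8 (undo): buf='(empty)' undo_depth=0 redo_depth=1
After op 9 (redo): buf='dog' undo_depth=1 redo_depth=0
After op 10 (type): buf='dogfoo' undo_depth=2 redo_depth=0

Answer: dogfoo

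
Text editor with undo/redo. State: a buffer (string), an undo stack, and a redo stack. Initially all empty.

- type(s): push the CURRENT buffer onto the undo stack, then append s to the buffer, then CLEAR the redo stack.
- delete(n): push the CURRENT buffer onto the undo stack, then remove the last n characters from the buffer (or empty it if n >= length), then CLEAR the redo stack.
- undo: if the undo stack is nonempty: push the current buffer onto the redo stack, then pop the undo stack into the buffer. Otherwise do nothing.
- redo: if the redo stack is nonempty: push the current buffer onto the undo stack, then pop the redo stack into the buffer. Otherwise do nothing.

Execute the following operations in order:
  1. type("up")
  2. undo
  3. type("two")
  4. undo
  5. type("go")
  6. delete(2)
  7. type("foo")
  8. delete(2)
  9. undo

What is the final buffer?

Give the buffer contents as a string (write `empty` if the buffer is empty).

After op 1 (type): buf='up' undo_depth=1 redo_depth=0
After op 2 (undo): buf='(empty)' undo_depth=0 redo_depth=1
After op 3 (type): buf='two' undo_depth=1 redo_depth=0
After op 4 (undo): buf='(empty)' undo_depth=0 redo_depth=1
After op 5 (type): buf='go' undo_depth=1 redo_depth=0
After op 6 (delete): buf='(empty)' undo_depth=2 redo_depth=0
After op 7 (type): buf='foo' undo_depth=3 redo_depth=0
After op 8 (delete): buf='f' undo_depth=4 redo_depth=0
After op 9 (undo): buf='foo' undo_depth=3 redo_depth=1

Answer: foo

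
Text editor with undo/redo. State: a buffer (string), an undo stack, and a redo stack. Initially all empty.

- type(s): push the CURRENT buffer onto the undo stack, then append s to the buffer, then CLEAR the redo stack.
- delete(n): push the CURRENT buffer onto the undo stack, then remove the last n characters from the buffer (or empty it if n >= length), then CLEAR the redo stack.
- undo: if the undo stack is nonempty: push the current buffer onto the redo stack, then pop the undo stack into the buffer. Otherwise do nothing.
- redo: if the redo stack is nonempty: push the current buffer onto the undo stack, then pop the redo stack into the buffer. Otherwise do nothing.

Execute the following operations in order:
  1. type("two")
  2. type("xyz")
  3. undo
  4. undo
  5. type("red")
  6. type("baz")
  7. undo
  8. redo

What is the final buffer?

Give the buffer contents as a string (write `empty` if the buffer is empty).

Answer: redbaz

Derivation:
After op 1 (type): buf='two' undo_depth=1 redo_depth=0
After op 2 (type): buf='twoxyz' undo_depth=2 redo_depth=0
After op 3 (undo): buf='two' undo_depth=1 redo_depth=1
After op 4 (undo): buf='(empty)' undo_depth=0 redo_depth=2
After op 5 (type): buf='red' undo_depth=1 redo_depth=0
After op 6 (type): buf='redbaz' undo_depth=2 redo_depth=0
After op 7 (undo): buf='red' undo_depth=1 redo_depth=1
After op 8 (redo): buf='redbaz' undo_depth=2 redo_depth=0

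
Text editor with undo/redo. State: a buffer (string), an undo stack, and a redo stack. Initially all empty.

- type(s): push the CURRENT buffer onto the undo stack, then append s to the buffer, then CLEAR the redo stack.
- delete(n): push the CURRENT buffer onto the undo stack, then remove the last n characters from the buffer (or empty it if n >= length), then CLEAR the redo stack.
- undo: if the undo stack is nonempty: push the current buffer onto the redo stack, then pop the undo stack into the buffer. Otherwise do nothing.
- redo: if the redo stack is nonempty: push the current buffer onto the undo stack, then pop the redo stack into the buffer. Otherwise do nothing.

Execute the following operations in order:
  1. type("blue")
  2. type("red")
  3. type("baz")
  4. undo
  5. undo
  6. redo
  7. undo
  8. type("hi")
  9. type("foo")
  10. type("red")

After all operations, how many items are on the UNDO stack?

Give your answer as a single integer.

After op 1 (type): buf='blue' undo_depth=1 redo_depth=0
After op 2 (type): buf='bluered' undo_depth=2 redo_depth=0
After op 3 (type): buf='blueredbaz' undo_depth=3 redo_depth=0
After op 4 (undo): buf='bluered' undo_depth=2 redo_depth=1
After op 5 (undo): buf='blue' undo_depth=1 redo_depth=2
After op 6 (redo): buf='bluered' undo_depth=2 redo_depth=1
After op 7 (undo): buf='blue' undo_depth=1 redo_depth=2
After op 8 (type): buf='bluehi' undo_depth=2 redo_depth=0
After op 9 (type): buf='bluehifoo' undo_depth=3 redo_depth=0
After op 10 (type): buf='bluehifoored' undo_depth=4 redo_depth=0

Answer: 4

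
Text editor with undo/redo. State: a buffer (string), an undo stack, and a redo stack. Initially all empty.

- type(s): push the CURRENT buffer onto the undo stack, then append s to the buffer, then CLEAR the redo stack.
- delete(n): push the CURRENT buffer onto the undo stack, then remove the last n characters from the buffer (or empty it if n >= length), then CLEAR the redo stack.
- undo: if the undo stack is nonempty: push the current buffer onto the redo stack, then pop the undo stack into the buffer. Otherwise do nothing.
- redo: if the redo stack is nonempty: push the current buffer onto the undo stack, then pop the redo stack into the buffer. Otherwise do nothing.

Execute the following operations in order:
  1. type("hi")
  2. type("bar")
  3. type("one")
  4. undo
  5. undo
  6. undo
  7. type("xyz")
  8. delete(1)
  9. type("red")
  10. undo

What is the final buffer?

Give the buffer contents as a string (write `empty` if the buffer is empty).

Answer: xy

Derivation:
After op 1 (type): buf='hi' undo_depth=1 redo_depth=0
After op 2 (type): buf='hibar' undo_depth=2 redo_depth=0
After op 3 (type): buf='hibarone' undo_depth=3 redo_depth=0
After op 4 (undo): buf='hibar' undo_depth=2 redo_depth=1
After op 5 (undo): buf='hi' undo_depth=1 redo_depth=2
After op 6 (undo): buf='(empty)' undo_depth=0 redo_depth=3
After op 7 (type): buf='xyz' undo_depth=1 redo_depth=0
After op 8 (delete): buf='xy' undo_depth=2 redo_depth=0
After op 9 (type): buf='xyred' undo_depth=3 redo_depth=0
After op 10 (undo): buf='xy' undo_depth=2 redo_depth=1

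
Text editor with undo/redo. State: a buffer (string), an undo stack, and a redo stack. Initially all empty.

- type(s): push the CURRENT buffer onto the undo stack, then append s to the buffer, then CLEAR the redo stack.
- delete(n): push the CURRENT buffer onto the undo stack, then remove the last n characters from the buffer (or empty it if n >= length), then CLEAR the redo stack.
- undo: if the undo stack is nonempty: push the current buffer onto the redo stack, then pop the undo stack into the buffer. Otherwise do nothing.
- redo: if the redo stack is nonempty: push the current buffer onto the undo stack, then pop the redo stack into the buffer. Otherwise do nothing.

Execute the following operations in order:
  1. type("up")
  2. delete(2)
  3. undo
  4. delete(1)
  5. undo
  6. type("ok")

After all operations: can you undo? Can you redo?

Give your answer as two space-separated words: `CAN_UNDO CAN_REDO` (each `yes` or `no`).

After op 1 (type): buf='up' undo_depth=1 redo_depth=0
After op 2 (delete): buf='(empty)' undo_depth=2 redo_depth=0
After op 3 (undo): buf='up' undo_depth=1 redo_depth=1
After op 4 (delete): buf='u' undo_depth=2 redo_depth=0
After op 5 (undo): buf='up' undo_depth=1 redo_depth=1
After op 6 (type): buf='upok' undo_depth=2 redo_depth=0

Answer: yes no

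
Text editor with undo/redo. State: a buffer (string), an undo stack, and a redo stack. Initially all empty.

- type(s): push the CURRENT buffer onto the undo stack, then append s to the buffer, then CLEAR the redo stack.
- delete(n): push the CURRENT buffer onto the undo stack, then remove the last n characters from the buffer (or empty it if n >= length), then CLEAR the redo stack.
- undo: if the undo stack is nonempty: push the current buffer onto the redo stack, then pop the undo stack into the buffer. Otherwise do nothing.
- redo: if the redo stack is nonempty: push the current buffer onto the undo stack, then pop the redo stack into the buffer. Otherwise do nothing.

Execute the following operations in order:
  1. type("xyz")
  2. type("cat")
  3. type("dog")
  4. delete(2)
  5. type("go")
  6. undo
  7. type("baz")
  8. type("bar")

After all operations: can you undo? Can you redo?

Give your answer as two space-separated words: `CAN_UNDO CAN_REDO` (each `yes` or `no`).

Answer: yes no

Derivation:
After op 1 (type): buf='xyz' undo_depth=1 redo_depth=0
After op 2 (type): buf='xyzcat' undo_depth=2 redo_depth=0
After op 3 (type): buf='xyzcatdog' undo_depth=3 redo_depth=0
After op 4 (delete): buf='xyzcatd' undo_depth=4 redo_depth=0
After op 5 (type): buf='xyzcatdgo' undo_depth=5 redo_depth=0
After op 6 (undo): buf='xyzcatd' undo_depth=4 redo_depth=1
After op 7 (type): buf='xyzcatdbaz' undo_depth=5 redo_depth=0
After op 8 (type): buf='xyzcatdbazbar' undo_depth=6 redo_depth=0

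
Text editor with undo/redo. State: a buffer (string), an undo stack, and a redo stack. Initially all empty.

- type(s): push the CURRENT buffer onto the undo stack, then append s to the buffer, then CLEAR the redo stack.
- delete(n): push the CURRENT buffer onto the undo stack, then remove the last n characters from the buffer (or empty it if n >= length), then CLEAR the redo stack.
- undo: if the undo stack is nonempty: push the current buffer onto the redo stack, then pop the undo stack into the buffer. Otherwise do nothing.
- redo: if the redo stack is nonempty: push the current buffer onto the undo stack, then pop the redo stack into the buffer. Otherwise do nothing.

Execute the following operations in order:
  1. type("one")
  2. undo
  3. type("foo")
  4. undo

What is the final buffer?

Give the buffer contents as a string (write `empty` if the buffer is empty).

After op 1 (type): buf='one' undo_depth=1 redo_depth=0
After op 2 (undo): buf='(empty)' undo_depth=0 redo_depth=1
After op 3 (type): buf='foo' undo_depth=1 redo_depth=0
After op 4 (undo): buf='(empty)' undo_depth=0 redo_depth=1

Answer: empty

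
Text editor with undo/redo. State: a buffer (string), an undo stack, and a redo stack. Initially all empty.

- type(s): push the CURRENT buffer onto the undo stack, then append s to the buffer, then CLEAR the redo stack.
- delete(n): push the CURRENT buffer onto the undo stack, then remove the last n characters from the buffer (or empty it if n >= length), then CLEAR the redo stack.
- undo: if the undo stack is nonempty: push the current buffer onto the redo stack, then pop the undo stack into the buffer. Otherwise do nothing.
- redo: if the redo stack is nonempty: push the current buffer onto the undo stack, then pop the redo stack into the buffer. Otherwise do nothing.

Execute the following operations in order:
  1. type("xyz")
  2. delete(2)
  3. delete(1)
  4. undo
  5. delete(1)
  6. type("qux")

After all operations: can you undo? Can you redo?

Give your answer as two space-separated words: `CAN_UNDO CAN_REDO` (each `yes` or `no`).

After op 1 (type): buf='xyz' undo_depth=1 redo_depth=0
After op 2 (delete): buf='x' undo_depth=2 redo_depth=0
After op 3 (delete): buf='(empty)' undo_depth=3 redo_depth=0
After op 4 (undo): buf='x' undo_depth=2 redo_depth=1
After op 5 (delete): buf='(empty)' undo_depth=3 redo_depth=0
After op 6 (type): buf='qux' undo_depth=4 redo_depth=0

Answer: yes no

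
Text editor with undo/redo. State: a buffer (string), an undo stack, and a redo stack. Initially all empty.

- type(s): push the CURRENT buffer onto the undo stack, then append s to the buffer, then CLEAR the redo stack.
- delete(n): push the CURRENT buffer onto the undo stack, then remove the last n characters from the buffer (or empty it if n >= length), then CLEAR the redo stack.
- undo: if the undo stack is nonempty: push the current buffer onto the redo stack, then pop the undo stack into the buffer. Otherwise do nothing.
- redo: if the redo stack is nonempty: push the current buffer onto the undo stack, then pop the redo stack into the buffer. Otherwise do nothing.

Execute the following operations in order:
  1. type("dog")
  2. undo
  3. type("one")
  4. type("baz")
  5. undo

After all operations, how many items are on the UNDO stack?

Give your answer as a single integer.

Answer: 1

Derivation:
After op 1 (type): buf='dog' undo_depth=1 redo_depth=0
After op 2 (undo): buf='(empty)' undo_depth=0 redo_depth=1
After op 3 (type): buf='one' undo_depth=1 redo_depth=0
After op 4 (type): buf='onebaz' undo_depth=2 redo_depth=0
After op 5 (undo): buf='one' undo_depth=1 redo_depth=1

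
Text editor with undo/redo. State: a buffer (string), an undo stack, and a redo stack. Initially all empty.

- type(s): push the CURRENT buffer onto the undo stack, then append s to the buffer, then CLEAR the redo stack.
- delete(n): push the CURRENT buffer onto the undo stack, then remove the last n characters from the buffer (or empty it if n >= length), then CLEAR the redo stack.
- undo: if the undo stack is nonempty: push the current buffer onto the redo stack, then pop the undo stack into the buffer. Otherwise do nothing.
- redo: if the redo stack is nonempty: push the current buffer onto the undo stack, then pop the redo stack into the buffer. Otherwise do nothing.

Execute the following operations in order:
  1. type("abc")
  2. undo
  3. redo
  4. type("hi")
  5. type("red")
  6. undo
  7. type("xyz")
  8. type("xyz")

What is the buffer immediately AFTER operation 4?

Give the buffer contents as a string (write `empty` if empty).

After op 1 (type): buf='abc' undo_depth=1 redo_depth=0
After op 2 (undo): buf='(empty)' undo_depth=0 redo_depth=1
After op 3 (redo): buf='abc' undo_depth=1 redo_depth=0
After op 4 (type): buf='abchi' undo_depth=2 redo_depth=0

Answer: abchi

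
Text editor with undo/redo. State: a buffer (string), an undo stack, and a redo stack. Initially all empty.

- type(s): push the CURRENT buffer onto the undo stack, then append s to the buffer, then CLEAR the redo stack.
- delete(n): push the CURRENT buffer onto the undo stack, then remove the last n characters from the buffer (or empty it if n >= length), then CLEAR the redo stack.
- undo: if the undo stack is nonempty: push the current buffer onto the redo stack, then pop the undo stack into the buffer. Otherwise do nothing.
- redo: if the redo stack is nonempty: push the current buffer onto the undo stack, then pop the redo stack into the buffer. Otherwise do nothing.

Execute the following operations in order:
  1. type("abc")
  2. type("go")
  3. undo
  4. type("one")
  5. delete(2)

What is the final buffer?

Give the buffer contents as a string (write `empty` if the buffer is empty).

Answer: abco

Derivation:
After op 1 (type): buf='abc' undo_depth=1 redo_depth=0
After op 2 (type): buf='abcgo' undo_depth=2 redo_depth=0
After op 3 (undo): buf='abc' undo_depth=1 redo_depth=1
After op 4 (type): buf='abcone' undo_depth=2 redo_depth=0
After op 5 (delete): buf='abco' undo_depth=3 redo_depth=0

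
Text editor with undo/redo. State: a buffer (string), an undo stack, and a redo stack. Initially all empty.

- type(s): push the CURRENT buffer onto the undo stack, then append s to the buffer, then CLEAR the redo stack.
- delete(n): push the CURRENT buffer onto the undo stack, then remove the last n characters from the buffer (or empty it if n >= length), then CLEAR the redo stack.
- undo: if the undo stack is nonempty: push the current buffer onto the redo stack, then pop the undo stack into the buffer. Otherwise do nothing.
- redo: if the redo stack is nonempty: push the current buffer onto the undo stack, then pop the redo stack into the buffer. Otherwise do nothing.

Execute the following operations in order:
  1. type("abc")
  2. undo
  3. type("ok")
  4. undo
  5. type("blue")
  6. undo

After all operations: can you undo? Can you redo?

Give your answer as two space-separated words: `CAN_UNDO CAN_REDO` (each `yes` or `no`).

Answer: no yes

Derivation:
After op 1 (type): buf='abc' undo_depth=1 redo_depth=0
After op 2 (undo): buf='(empty)' undo_depth=0 redo_depth=1
After op 3 (type): buf='ok' undo_depth=1 redo_depth=0
After op 4 (undo): buf='(empty)' undo_depth=0 redo_depth=1
After op 5 (type): buf='blue' undo_depth=1 redo_depth=0
After op 6 (undo): buf='(empty)' undo_depth=0 redo_depth=1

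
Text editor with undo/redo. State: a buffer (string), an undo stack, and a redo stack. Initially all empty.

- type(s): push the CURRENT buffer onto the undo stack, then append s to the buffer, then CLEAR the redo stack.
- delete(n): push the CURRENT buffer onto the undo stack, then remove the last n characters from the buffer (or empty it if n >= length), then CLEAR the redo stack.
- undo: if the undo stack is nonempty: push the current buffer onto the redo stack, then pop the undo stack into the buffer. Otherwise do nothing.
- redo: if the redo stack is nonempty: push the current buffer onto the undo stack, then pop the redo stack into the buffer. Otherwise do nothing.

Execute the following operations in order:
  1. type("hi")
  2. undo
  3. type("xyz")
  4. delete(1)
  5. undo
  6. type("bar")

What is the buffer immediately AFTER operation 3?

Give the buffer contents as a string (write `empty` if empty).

After op 1 (type): buf='hi' undo_depth=1 redo_depth=0
After op 2 (undo): buf='(empty)' undo_depth=0 redo_depth=1
After op 3 (type): buf='xyz' undo_depth=1 redo_depth=0

Answer: xyz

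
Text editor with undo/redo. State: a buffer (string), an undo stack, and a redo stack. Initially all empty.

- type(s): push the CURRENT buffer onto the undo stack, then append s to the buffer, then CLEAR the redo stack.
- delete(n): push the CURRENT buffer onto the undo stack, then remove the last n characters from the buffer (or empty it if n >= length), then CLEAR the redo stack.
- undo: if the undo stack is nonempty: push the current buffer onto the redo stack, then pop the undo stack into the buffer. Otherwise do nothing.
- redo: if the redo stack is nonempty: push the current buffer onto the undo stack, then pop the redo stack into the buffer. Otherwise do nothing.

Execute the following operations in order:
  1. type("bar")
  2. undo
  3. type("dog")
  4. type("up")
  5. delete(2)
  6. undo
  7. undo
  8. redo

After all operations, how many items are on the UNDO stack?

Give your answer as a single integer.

Answer: 2

Derivation:
After op 1 (type): buf='bar' undo_depth=1 redo_depth=0
After op 2 (undo): buf='(empty)' undo_depth=0 redo_depth=1
After op 3 (type): buf='dog' undo_depth=1 redo_depth=0
After op 4 (type): buf='dogup' undo_depth=2 redo_depth=0
After op 5 (delete): buf='dog' undo_depth=3 redo_depth=0
After op 6 (undo): buf='dogup' undo_depth=2 redo_depth=1
After op 7 (undo): buf='dog' undo_depth=1 redo_depth=2
After op 8 (redo): buf='dogup' undo_depth=2 redo_depth=1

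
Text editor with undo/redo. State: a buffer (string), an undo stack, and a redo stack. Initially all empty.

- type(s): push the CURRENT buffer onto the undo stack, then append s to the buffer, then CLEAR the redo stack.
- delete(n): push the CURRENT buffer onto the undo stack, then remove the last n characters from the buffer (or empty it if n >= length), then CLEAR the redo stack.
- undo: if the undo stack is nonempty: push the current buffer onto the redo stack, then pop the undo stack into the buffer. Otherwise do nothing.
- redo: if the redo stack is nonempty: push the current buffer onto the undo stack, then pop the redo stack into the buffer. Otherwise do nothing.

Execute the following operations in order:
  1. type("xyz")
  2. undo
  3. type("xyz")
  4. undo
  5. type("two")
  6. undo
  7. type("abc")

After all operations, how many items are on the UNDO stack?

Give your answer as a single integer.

Answer: 1

Derivation:
After op 1 (type): buf='xyz' undo_depth=1 redo_depth=0
After op 2 (undo): buf='(empty)' undo_depth=0 redo_depth=1
After op 3 (type): buf='xyz' undo_depth=1 redo_depth=0
After op 4 (undo): buf='(empty)' undo_depth=0 redo_depth=1
After op 5 (type): buf='two' undo_depth=1 redo_depth=0
After op 6 (undo): buf='(empty)' undo_depth=0 redo_depth=1
After op 7 (type): buf='abc' undo_depth=1 redo_depth=0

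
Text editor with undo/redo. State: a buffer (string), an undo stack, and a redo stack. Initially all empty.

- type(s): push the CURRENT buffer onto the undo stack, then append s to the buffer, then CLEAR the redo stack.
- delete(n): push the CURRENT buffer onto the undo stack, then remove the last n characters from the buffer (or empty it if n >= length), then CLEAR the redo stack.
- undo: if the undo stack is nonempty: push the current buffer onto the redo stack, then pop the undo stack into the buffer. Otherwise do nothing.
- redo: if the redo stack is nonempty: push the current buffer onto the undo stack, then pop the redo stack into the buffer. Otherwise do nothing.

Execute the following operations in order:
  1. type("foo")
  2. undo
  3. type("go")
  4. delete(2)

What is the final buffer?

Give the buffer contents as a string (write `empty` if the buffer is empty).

Answer: empty

Derivation:
After op 1 (type): buf='foo' undo_depth=1 redo_depth=0
After op 2 (undo): buf='(empty)' undo_depth=0 redo_depth=1
After op 3 (type): buf='go' undo_depth=1 redo_depth=0
After op 4 (delete): buf='(empty)' undo_depth=2 redo_depth=0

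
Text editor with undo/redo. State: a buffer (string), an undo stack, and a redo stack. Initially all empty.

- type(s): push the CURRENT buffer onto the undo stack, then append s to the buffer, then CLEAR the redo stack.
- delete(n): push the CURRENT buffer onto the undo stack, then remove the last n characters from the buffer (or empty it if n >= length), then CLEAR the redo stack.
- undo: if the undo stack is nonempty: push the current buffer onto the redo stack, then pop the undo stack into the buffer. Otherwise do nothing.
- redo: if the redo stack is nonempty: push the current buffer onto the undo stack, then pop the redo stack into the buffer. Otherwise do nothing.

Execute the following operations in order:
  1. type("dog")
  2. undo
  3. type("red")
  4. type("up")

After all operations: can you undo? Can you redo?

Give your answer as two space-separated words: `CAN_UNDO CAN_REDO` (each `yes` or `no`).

Answer: yes no

Derivation:
After op 1 (type): buf='dog' undo_depth=1 redo_depth=0
After op 2 (undo): buf='(empty)' undo_depth=0 redo_depth=1
After op 3 (type): buf='red' undo_depth=1 redo_depth=0
After op 4 (type): buf='redup' undo_depth=2 redo_depth=0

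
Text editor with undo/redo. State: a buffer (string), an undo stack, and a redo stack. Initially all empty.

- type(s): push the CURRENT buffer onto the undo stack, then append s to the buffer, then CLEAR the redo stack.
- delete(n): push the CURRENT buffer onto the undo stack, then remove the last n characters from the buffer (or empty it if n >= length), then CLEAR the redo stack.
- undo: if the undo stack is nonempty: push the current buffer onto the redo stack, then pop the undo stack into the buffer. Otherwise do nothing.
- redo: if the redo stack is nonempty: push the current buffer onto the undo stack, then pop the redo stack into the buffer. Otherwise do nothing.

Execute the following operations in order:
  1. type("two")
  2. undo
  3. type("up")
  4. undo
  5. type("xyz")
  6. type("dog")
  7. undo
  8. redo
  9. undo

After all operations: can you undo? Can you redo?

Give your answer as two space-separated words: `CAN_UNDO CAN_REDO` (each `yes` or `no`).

Answer: yes yes

Derivation:
After op 1 (type): buf='two' undo_depth=1 redo_depth=0
After op 2 (undo): buf='(empty)' undo_depth=0 redo_depth=1
After op 3 (type): buf='up' undo_depth=1 redo_depth=0
After op 4 (undo): buf='(empty)' undo_depth=0 redo_depth=1
After op 5 (type): buf='xyz' undo_depth=1 redo_depth=0
After op 6 (type): buf='xyzdog' undo_depth=2 redo_depth=0
After op 7 (undo): buf='xyz' undo_depth=1 redo_depth=1
After op 8 (redo): buf='xyzdog' undo_depth=2 redo_depth=0
After op 9 (undo): buf='xyz' undo_depth=1 redo_depth=1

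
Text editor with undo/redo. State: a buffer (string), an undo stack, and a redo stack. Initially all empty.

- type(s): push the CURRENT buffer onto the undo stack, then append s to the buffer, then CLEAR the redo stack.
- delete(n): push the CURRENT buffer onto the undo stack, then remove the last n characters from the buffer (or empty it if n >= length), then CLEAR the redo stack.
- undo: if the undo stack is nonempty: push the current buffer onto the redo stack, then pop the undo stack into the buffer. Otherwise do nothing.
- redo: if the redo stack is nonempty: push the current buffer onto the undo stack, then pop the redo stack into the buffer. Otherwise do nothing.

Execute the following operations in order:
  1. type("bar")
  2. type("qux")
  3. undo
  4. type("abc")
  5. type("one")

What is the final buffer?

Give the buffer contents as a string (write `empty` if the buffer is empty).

Answer: barabcone

Derivation:
After op 1 (type): buf='bar' undo_depth=1 redo_depth=0
After op 2 (type): buf='barqux' undo_depth=2 redo_depth=0
After op 3 (undo): buf='bar' undo_depth=1 redo_depth=1
After op 4 (type): buf='barabc' undo_depth=2 redo_depth=0
After op 5 (type): buf='barabcone' undo_depth=3 redo_depth=0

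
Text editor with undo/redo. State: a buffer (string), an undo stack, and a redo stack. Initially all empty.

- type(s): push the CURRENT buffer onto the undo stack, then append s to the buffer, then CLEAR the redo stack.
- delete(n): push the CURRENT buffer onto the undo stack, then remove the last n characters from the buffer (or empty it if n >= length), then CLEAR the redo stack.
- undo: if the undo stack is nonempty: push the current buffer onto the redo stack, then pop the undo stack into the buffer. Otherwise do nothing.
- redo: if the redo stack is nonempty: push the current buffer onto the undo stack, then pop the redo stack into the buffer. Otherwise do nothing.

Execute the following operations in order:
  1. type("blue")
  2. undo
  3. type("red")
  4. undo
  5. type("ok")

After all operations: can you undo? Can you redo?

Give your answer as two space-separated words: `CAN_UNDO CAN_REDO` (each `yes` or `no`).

After op 1 (type): buf='blue' undo_depth=1 redo_depth=0
After op 2 (undo): buf='(empty)' undo_depth=0 redo_depth=1
After op 3 (type): buf='red' undo_depth=1 redo_depth=0
After op 4 (undo): buf='(empty)' undo_depth=0 redo_depth=1
After op 5 (type): buf='ok' undo_depth=1 redo_depth=0

Answer: yes no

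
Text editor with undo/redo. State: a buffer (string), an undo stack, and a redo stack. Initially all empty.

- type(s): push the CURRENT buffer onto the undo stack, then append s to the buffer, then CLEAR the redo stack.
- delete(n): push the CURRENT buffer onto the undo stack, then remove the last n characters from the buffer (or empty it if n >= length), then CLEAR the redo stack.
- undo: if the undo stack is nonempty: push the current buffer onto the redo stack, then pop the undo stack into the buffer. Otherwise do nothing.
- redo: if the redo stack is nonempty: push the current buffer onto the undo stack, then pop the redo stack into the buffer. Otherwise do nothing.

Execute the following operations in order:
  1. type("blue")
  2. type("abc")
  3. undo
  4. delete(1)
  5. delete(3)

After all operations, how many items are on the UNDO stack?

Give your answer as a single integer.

Answer: 3

Derivation:
After op 1 (type): buf='blue' undo_depth=1 redo_depth=0
After op 2 (type): buf='blueabc' undo_depth=2 redo_depth=0
After op 3 (undo): buf='blue' undo_depth=1 redo_depth=1
After op 4 (delete): buf='blu' undo_depth=2 redo_depth=0
After op 5 (delete): buf='(empty)' undo_depth=3 redo_depth=0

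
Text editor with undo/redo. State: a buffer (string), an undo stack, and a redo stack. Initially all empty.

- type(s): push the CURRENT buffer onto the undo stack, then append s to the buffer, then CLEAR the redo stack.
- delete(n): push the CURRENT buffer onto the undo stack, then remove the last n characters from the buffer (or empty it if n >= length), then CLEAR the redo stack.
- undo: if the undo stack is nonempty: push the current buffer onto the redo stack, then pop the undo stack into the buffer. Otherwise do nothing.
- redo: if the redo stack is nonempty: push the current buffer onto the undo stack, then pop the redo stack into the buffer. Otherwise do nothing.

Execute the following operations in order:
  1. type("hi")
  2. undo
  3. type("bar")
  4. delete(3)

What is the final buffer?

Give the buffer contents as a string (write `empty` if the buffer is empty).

After op 1 (type): buf='hi' undo_depth=1 redo_depth=0
After op 2 (undo): buf='(empty)' undo_depth=0 redo_depth=1
After op 3 (type): buf='bar' undo_depth=1 redo_depth=0
After op 4 (delete): buf='(empty)' undo_depth=2 redo_depth=0

Answer: empty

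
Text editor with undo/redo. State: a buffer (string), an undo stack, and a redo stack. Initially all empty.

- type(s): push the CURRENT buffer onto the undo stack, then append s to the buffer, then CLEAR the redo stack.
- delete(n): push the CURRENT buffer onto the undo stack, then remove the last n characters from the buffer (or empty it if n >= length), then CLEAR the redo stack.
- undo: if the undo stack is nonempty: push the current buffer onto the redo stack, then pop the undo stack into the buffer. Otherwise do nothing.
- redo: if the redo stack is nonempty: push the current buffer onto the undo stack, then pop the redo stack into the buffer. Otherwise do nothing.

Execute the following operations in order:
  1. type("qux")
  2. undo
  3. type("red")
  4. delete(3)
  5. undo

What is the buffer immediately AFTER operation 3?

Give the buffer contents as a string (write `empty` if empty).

After op 1 (type): buf='qux' undo_depth=1 redo_depth=0
After op 2 (undo): buf='(empty)' undo_depth=0 redo_depth=1
After op 3 (type): buf='red' undo_depth=1 redo_depth=0

Answer: red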